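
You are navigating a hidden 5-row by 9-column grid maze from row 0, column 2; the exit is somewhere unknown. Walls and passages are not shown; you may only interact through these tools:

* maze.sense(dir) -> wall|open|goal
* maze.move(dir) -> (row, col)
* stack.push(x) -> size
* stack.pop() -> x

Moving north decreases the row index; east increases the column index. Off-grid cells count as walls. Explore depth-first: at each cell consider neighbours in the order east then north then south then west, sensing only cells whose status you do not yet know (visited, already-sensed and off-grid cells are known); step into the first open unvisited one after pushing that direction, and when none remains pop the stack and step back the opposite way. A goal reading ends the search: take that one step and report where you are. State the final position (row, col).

I invoke maze.sense using east, yielding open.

I call stack.push using east, yielding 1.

Invoking maze.move using east, yielding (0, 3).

Now I run maze.sense using east, → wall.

Now I run maze.sense using south, and get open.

Next I call stack.push using south, and observe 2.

I use maze.move using south, and get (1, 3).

Next I call maze.sense using east, — result: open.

Then stack.push using east, : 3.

Now I run maze.move using east, yielding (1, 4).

Calling maze.sense using east, giving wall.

Calling maze.sense using south, yielding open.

Next I call stack.push using south, which returns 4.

Then maze.move using south, which returns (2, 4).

Invoking maze.sense using east, : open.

I run stack.push using east, → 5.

I run maze.move using east, → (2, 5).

I use maze.sense using east, and see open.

I try stack.push using east, and observe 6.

I call maze.move using east, → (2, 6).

I use maze.sense using east, and see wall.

Now I run maze.sense using north, → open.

Next I call stack.push using north, and get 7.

Then maze.move using north, — result: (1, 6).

I run maze.sense using east, → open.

I run stack.push using east, and get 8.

I use maze.move using east, and get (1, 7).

Calling maze.sense using east, yielding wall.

I call maze.sense using north, — result: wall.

Invoking stack.pop, → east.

I run maze.move using west, and get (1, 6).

I invoke maze.sense using north, yielding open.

Calling stack.push using north, : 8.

Next I call maze.move using north, → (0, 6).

I invoke maze.sense using west, and see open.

I call stack.push using west, : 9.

Now I run maze.move using west, which returns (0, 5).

I try stack.pop(), and get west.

I invoke maze.move using east, and get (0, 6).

Then stack.pop, giving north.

Invoking maze.move using south, giving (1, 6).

I call stack.pop, → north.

I try maze.move using south, and see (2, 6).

I use maze.sense using south, : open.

Calling stack.push using south, which returns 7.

Then maze.move using south, and see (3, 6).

Using maze.sense using east, — result: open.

I try stack.push using east, — result: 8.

I invoke maze.move using east, and observe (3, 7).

I run maze.sense using east, → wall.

I call maze.sense using south, → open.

Next I call stack.push using south, yielding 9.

Then maze.move using south, → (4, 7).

I try maze.sense using east, : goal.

I try maze.move using east, → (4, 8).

Answer: (4, 8)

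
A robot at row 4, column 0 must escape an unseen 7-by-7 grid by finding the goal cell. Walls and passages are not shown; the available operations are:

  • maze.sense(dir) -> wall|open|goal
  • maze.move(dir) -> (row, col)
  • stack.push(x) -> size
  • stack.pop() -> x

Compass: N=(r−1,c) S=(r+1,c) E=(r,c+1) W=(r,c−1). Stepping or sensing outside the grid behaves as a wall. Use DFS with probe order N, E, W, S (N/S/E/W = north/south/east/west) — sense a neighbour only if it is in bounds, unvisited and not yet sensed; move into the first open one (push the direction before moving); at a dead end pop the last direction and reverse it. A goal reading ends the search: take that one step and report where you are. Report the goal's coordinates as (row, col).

-- maze.sense(north) -> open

-- stack.push(north) -> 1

-- maze.move(north) -> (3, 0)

-- maze.sense(north) -> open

-- stack.push(north) -> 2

-- maze.move(north) -> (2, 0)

-- maze.sense(north) -> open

-- stack.push(north) -> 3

-- maze.move(north) -> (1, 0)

-- maze.sense(north) -> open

-- stack.push(north) -> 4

-- maze.move(north) -> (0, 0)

-- maze.sense(east) -> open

-- stack.push(east) -> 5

-- maze.move(east) -> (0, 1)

-- maze.sense(east) -> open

-- stack.push(east) -> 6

-- maze.move(east) -> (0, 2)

-- maze.sense(east) -> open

-- stack.push(east) -> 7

-- maze.move(east) -> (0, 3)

-- maze.sense(east) -> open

-- stack.push(east) -> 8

-- maze.move(east) -> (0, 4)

-- maze.sense(east) -> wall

-- maze.sense(south) -> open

-- stack.push(south) -> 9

-- maze.move(south) -> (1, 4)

-- maze.sense(east) -> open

-- stack.push(east) -> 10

-- maze.move(east) -> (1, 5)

-- maze.sense(east) -> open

-- stack.push(east) -> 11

-- maze.move(east) -> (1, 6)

-- maze.sense(north) -> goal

-- maze.move(north) -> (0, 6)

Answer: (0, 6)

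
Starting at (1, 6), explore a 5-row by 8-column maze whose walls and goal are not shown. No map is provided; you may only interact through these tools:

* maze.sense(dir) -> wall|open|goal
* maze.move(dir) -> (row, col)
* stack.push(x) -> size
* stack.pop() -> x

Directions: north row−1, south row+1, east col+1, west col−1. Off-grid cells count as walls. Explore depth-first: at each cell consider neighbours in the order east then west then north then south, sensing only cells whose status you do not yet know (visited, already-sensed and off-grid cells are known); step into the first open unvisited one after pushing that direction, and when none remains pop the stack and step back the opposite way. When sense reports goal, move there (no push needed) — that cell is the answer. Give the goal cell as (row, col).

> sense dir=east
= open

> push x=east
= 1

> move dir=east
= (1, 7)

> sense dir=north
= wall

> sense dir=south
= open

> push x=south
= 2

> move dir=south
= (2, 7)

> sense dir=west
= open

> push x=west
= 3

> move dir=west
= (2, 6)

> sense dir=west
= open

> push x=west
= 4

> move dir=west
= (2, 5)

> sense dir=west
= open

> push x=west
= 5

> move dir=west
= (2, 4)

> sense dir=west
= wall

> sense dir=north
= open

> push x=north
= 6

> move dir=north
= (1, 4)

> sense dir=east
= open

> push x=east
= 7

> move dir=east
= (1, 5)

> sense dir=north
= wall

> pop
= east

> move dir=west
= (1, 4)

> sense dir=west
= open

> push x=west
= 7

> move dir=west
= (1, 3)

> sense dir=west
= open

> push x=west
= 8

> move dir=west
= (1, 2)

> sense dir=west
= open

> push x=west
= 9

> move dir=west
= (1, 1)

> sense dir=west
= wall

> sense dir=north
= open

> push x=north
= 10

> move dir=north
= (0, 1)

> sense dir=east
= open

> push x=east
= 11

> move dir=east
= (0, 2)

> sense dir=east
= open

> push x=east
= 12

> move dir=east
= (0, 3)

> sense dir=east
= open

> push x=east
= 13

> move dir=east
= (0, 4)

> pop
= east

> move dir=west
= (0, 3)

> pop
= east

> move dir=west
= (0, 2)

> pop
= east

> move dir=west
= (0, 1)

> sense dir=west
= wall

> pop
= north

> move dir=south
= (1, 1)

> sense dir=south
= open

> push x=south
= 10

> move dir=south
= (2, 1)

> sense dir=east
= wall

> sense dir=west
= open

> push x=west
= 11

> move dir=west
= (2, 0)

> sense dir=south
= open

> push x=south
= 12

> move dir=south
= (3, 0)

> sense dir=east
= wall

> sense dir=south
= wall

> pop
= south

> move dir=north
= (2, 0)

> pop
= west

> move dir=east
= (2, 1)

> pop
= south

> move dir=north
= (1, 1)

> pop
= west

> move dir=east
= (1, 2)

> pop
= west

> move dir=east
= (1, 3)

> pop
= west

> move dir=east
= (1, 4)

> pop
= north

> move dir=south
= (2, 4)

> sense dir=south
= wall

> pop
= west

> move dir=east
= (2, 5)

> sense dir=south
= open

> push x=south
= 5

> move dir=south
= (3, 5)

> sense dir=east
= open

> push x=east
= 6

> move dir=east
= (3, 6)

> sense dir=east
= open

> push x=east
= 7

> move dir=east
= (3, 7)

> sense dir=south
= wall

> pop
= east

> move dir=west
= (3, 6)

> sense dir=south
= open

> push x=south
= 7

> move dir=south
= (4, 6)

> sense dir=west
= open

> push x=west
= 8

> move dir=west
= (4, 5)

> sense dir=west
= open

> push x=west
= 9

> move dir=west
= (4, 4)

> sense dir=west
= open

> push x=west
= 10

> move dir=west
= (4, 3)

> sense dir=west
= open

> push x=west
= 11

> move dir=west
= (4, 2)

> sense dir=west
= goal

> move dir=west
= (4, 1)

Answer: (4, 1)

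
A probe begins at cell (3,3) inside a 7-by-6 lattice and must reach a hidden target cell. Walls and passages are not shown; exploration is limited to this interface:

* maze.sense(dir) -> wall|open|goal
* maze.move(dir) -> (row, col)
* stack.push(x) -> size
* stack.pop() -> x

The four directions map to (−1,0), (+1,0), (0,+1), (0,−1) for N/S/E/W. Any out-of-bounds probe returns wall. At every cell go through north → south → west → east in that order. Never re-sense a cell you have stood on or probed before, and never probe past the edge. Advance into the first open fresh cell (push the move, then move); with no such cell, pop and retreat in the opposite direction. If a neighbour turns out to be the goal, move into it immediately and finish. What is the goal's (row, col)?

>> maze.sense(dir: north)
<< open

>> stack.push(x: north)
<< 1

>> maze.move(dir: north)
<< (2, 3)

>> maze.sense(dir: north)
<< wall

>> maze.sense(dir: west)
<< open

>> stack.push(x: west)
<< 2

>> maze.move(dir: west)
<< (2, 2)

>> maze.sense(dir: north)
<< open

>> stack.push(x: north)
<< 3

>> maze.move(dir: north)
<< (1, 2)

>> maze.sense(dir: north)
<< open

>> stack.push(x: north)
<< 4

>> maze.move(dir: north)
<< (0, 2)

>> maze.sense(dir: west)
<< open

>> stack.push(x: west)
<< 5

>> maze.move(dir: west)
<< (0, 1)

>> maze.sense(dir: south)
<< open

>> stack.push(x: south)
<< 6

>> maze.move(dir: south)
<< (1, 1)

>> maze.sense(dir: south)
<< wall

>> maze.sense(dir: west)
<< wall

>> stack.pop()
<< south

>> maze.move(dir: north)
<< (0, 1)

>> maze.sense(dir: west)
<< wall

>> stack.pop()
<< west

>> maze.move(dir: east)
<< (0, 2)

>> maze.sense(dir: east)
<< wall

>> stack.pop()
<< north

>> maze.move(dir: south)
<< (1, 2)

>> stack.pop()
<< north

>> maze.move(dir: south)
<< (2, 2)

>> maze.sense(dir: south)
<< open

>> stack.push(x: south)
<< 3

>> maze.move(dir: south)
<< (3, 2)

>> maze.sense(dir: south)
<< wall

>> maze.sense(dir: west)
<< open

>> stack.push(x: west)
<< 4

>> maze.move(dir: west)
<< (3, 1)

>> maze.sense(dir: south)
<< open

>> stack.push(x: south)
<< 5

>> maze.move(dir: south)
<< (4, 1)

>> maze.sense(dir: south)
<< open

>> stack.push(x: south)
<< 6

>> maze.move(dir: south)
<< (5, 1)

>> maze.sense(dir: south)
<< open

>> stack.push(x: south)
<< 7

>> maze.move(dir: south)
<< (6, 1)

>> maze.sense(dir: west)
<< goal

>> maze.move(dir: west)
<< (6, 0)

Answer: (6, 0)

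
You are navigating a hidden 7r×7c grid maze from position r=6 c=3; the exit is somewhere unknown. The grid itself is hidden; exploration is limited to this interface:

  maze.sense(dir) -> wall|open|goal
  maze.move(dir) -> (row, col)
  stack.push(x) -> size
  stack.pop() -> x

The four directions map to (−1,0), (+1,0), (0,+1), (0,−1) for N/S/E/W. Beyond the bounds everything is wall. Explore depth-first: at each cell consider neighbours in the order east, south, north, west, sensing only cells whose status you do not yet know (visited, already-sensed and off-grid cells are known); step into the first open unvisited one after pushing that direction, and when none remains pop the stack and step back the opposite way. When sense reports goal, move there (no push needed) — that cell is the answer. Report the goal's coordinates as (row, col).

;; 1. maze.sense(dir='east') : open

;; 2. stack.push(x='east') : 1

;; 3. maze.move(dir='east') : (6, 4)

;; 4. maze.sense(dir='east') : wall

;; 5. maze.sense(dir='north') : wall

;; 6. stack.pop() : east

;; 7. maze.move(dir='west') : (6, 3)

;; 8. maze.sense(dir='north') : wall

;; 9. maze.sense(dir='west') : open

;; 10. stack.push(x='west') : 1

;; 11. maze.move(dir='west') : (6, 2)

;; 12. maze.sense(dir='north') : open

;; 13. stack.push(x='north') : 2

;; 14. maze.move(dir='north') : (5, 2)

;; 15. maze.sense(dir='north') : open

;; 16. stack.push(x='north') : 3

;; 17. maze.move(dir='north') : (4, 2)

;; 18. maze.sense(dir='east') : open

;; 19. stack.push(x='east') : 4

;; 20. maze.move(dir='east') : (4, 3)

;; 21. maze.sense(dir='east') : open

;; 22. stack.push(x='east') : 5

;; 23. maze.move(dir='east') : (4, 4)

;; 24. maze.sense(dir='east') : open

;; 25. stack.push(x='east') : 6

;; 26. maze.move(dir='east') : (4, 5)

;; 27. maze.sense(dir='east') : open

;; 28. stack.push(x='east') : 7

;; 29. maze.move(dir='east') : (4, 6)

;; 30. maze.sense(dir='south') : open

;; 31. stack.push(x='south') : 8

;; 32. maze.move(dir='south') : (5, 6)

;; 33. maze.sense(dir='south') : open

;; 34. stack.push(x='south') : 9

;; 35. maze.move(dir='south') : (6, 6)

;; 36. stack.pop() : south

;; 37. maze.move(dir='north') : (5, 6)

;; 38. maze.sense(dir='west') : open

;; 39. stack.push(x='west') : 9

;; 40. maze.move(dir='west') : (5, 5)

;; 41. stack.pop() : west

;; 42. maze.move(dir='east') : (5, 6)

;; 43. stack.pop() : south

;; 44. maze.move(dir='north') : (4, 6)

;; 45. maze.sense(dir='north') : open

;; 46. stack.push(x='north') : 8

;; 47. maze.move(dir='north') : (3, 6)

;; 48. maze.sense(dir='north') : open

;; 49. stack.push(x='north') : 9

;; 50. maze.move(dir='north') : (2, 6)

;; 51. maze.sense(dir='north') : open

;; 52. stack.push(x='north') : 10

;; 53. maze.move(dir='north') : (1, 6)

;; 54. maze.sense(dir='north') : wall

;; 55. maze.sense(dir='west') : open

;; 56. stack.push(x='west') : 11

;; 57. maze.move(dir='west') : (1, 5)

;; 58. maze.sense(dir='south') : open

;; 59. stack.push(x='south') : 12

;; 60. maze.move(dir='south') : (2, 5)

;; 61. maze.sense(dir='south') : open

;; 62. stack.push(x='south') : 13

;; 63. maze.move(dir='south') : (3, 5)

;; 64. maze.sense(dir='west') : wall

;; 65. stack.pop() : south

;; 66. maze.move(dir='north') : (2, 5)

;; 67. maze.sense(dir='west') : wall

;; 68. stack.pop() : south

;; 69. maze.move(dir='north') : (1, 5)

;; 70. maze.sense(dir='north') : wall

;; 71. maze.sense(dir='west') : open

;; 72. stack.push(x='west') : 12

;; 73. maze.move(dir='west') : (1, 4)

;; 74. maze.sense(dir='north') : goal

;; 75. maze.move(dir='north') : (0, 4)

Answer: (0, 4)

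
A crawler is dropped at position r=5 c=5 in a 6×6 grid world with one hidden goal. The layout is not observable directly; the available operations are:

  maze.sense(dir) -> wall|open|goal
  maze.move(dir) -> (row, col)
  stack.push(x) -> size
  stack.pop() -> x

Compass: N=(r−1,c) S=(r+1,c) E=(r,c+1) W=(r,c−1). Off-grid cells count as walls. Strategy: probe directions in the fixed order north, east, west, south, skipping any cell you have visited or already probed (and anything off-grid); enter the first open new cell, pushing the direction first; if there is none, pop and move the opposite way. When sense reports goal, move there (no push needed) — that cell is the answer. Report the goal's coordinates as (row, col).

I invoke maze.sense using dir=north, → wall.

Calling maze.sense using dir=west, — result: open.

Now I run stack.push using x=west, and see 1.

Now I run maze.move using dir=west, and see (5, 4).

Calling maze.sense using dir=north, — result: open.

Using stack.push using x=north, which returns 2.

Calling maze.move using dir=north, : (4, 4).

Using maze.sense using dir=north, — result: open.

I run stack.push using x=north, yielding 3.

I invoke maze.move using dir=north, which returns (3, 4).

I try maze.sense using dir=north, and get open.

Then stack.push using x=north, and observe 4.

I run maze.move using dir=north, giving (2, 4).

Using maze.sense using dir=north, yielding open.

Invoking stack.push using x=north, : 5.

I try maze.move using dir=north, — result: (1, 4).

Next I call maze.sense using dir=north, yielding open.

I use stack.push using x=north, : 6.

Invoking maze.move using dir=north, yielding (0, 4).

Next I call maze.sense using dir=east, yielding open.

Now I run stack.push using x=east, yielding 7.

I call maze.move using dir=east, — result: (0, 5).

I run maze.sense using dir=south, and get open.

I use stack.push using x=south, — result: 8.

I try maze.move using dir=south, giving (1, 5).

I run maze.sense using dir=south, — result: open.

Next I call stack.push using x=south, and observe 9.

Calling maze.move using dir=south, which returns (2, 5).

I try maze.sense using dir=south, — result: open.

Using stack.push using x=south, and observe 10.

I call maze.move using dir=south, yielding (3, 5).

Calling stack.pop, : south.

I call maze.move using dir=north, → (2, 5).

I invoke stack.pop, and get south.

I use maze.move using dir=north, : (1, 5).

Then stack.pop, yielding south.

I call maze.move using dir=north, giving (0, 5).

Invoking stack.pop(), giving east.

Now I run maze.move using dir=west, : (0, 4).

Invoking maze.sense using dir=west, and get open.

I call stack.push using x=west, → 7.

Invoking maze.move using dir=west, — result: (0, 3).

I run maze.sense using dir=west, and observe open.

I run stack.push using x=west, which returns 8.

I run maze.move using dir=west, and see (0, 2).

Calling maze.sense using dir=west, : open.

I try stack.push using x=west, yielding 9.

Next I call maze.move using dir=west, and see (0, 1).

I try maze.sense using dir=west, → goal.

Calling maze.move using dir=west, : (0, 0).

Answer: (0, 0)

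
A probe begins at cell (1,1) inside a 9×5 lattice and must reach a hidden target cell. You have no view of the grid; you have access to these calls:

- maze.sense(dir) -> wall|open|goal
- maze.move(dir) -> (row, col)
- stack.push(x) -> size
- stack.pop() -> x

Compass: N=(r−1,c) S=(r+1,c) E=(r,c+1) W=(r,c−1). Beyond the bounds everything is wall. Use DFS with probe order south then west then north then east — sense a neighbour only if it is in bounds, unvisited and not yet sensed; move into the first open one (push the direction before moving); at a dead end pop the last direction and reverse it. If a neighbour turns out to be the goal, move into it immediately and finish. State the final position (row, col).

I try maze.sense with dir=south, which returns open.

Next I call stack.push with x=south, — result: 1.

I use maze.move with dir=south, and see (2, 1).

I call maze.sense with dir=south, — result: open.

Invoking stack.push with x=south, giving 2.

I call maze.move with dir=south, yielding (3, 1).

Now I run maze.sense with dir=south, and see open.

I use stack.push with x=south, — result: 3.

Calling maze.move with dir=south, giving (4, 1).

I invoke maze.sense with dir=south, : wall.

I run maze.sense with dir=west, giving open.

I try stack.push with x=west, — result: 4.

Using maze.move with dir=west, giving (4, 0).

Next I call maze.sense with dir=south, yielding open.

I call stack.push with x=south, and get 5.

Using maze.move with dir=south, and observe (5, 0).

Next I call maze.sense with dir=south, yielding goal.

I call maze.move with dir=south, : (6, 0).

Answer: (6, 0)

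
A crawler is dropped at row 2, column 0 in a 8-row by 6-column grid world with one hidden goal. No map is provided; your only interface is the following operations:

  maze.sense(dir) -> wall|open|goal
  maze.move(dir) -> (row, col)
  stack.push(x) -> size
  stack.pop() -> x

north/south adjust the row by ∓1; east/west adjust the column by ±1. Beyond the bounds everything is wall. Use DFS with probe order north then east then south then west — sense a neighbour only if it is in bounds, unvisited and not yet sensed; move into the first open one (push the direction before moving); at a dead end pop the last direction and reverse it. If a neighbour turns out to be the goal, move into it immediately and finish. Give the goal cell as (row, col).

Action: maze.sense[dir='north']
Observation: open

Action: stack.push[x='north']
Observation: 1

Action: maze.move[dir='north']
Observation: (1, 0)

Action: maze.sense[dir='north']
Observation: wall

Action: maze.sense[dir='east']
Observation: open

Action: stack.push[x='east']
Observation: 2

Action: maze.move[dir='east']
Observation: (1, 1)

Action: maze.sense[dir='north']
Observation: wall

Action: maze.sense[dir='east']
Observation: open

Action: stack.push[x='east']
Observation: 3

Action: maze.move[dir='east']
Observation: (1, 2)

Action: maze.sense[dir='north']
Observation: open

Action: stack.push[x='north']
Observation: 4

Action: maze.move[dir='north']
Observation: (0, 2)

Action: maze.sense[dir='east']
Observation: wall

Action: stack.pop[]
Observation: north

Action: maze.move[dir='south']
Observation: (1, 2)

Action: maze.sense[dir='east']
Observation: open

Action: stack.push[x='east']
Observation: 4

Action: maze.move[dir='east']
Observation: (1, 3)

Action: maze.sense[dir='east']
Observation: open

Action: stack.push[x='east']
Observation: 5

Action: maze.move[dir='east']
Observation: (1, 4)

Action: maze.sense[dir='north']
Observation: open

Action: stack.push[x='north']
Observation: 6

Action: maze.move[dir='north']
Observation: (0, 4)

Action: maze.sense[dir='east']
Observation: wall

Action: stack.pop[]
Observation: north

Action: maze.move[dir='south']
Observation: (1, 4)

Action: maze.sense[dir='east']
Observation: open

Action: stack.push[x='east']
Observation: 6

Action: maze.move[dir='east']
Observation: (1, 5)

Action: maze.sense[dir='south']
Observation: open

Action: stack.push[x='south']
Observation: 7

Action: maze.move[dir='south']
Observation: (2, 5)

Action: maze.sense[dir='south']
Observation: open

Action: stack.push[x='south']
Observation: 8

Action: maze.move[dir='south']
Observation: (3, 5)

Action: maze.sense[dir='south']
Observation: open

Action: stack.push[x='south']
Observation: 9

Action: maze.move[dir='south']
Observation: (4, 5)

Action: maze.sense[dir='south']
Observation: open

Action: stack.push[x='south']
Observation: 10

Action: maze.move[dir='south']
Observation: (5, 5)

Action: maze.sense[dir='south']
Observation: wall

Action: maze.sense[dir='west']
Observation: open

Action: stack.push[x='west']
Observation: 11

Action: maze.move[dir='west']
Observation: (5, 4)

Action: maze.sense[dir='north']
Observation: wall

Action: maze.sense[dir='south']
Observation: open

Action: stack.push[x='south']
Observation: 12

Action: maze.move[dir='south']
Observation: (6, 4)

Action: maze.sense[dir='south']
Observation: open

Action: stack.push[x='south']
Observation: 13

Action: maze.move[dir='south']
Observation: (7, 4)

Action: maze.sense[dir='east']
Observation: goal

Action: maze.move[dir='east']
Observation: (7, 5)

Answer: (7, 5)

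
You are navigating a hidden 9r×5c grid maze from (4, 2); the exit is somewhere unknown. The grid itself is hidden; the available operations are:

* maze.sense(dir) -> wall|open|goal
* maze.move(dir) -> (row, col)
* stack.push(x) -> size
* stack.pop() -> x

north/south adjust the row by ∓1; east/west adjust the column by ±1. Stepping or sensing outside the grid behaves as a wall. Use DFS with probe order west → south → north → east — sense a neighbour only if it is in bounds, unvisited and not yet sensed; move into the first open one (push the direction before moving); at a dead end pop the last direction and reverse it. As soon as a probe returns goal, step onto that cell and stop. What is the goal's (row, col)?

> maze.sense west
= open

> stack.push west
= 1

> maze.move west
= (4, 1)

> maze.sense west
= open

> stack.push west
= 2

> maze.move west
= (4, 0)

> maze.sense south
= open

> stack.push south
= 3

> maze.move south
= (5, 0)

> maze.sense south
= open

> stack.push south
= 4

> maze.move south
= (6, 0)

> maze.sense south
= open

> stack.push south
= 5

> maze.move south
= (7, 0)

> maze.sense south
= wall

> maze.sense east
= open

> stack.push east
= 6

> maze.move east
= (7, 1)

> maze.sense south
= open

> stack.push south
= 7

> maze.move south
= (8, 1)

> maze.sense east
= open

> stack.push east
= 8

> maze.move east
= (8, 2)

> maze.sense north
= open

> stack.push north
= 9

> maze.move north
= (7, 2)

> maze.sense north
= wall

> maze.sense east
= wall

> stack.pop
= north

> maze.move south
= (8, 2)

> maze.sense east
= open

> stack.push east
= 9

> maze.move east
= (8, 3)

> maze.sense east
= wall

> stack.pop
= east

> maze.move west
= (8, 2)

> stack.pop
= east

> maze.move west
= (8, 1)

> stack.pop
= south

> maze.move north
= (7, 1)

> maze.sense north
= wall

> stack.pop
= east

> maze.move west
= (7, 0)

> stack.pop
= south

> maze.move north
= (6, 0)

> stack.pop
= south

> maze.move north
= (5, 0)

> maze.sense east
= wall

> stack.pop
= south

> maze.move north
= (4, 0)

> maze.sense north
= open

> stack.push north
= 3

> maze.move north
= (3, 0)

> maze.sense north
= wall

> maze.sense east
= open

> stack.push east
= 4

> maze.move east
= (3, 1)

> maze.sense north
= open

> stack.push north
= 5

> maze.move north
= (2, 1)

> maze.sense north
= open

> stack.push north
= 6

> maze.move north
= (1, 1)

> maze.sense west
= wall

> maze.sense north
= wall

> maze.sense east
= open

> stack.push east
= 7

> maze.move east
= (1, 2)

> maze.sense south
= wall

> maze.sense north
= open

> stack.push north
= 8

> maze.move north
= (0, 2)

> maze.sense east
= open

> stack.push east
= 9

> maze.move east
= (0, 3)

> maze.sense south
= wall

> maze.sense east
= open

> stack.push east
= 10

> maze.move east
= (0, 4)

> maze.sense south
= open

> stack.push south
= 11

> maze.move south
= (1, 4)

> maze.sense south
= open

> stack.push south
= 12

> maze.move south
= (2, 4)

> maze.sense west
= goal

> maze.move west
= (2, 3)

Answer: (2, 3)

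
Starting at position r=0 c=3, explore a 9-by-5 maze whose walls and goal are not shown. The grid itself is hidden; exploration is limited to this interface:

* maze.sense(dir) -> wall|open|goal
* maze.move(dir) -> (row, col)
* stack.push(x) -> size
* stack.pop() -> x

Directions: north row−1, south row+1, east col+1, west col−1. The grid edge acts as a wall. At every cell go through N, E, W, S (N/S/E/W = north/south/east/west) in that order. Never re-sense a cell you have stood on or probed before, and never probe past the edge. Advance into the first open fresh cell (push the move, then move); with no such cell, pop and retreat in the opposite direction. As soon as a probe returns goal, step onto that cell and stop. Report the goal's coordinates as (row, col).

// maze.sense(dir=east) -> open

// stack.push(x=east) -> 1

// maze.move(dir=east) -> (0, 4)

// maze.sense(dir=south) -> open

// stack.push(x=south) -> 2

// maze.move(dir=south) -> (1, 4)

// maze.sense(dir=west) -> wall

// maze.sense(dir=south) -> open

// stack.push(x=south) -> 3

// maze.move(dir=south) -> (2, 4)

// maze.sense(dir=west) -> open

// stack.push(x=west) -> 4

// maze.move(dir=west) -> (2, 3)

// maze.sense(dir=west) -> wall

// maze.sense(dir=south) -> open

// stack.push(x=south) -> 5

// maze.move(dir=south) -> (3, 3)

// maze.sense(dir=east) -> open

// stack.push(x=east) -> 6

// maze.move(dir=east) -> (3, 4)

// maze.sense(dir=south) -> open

// stack.push(x=south) -> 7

// maze.move(dir=south) -> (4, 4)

// maze.sense(dir=west) -> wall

// maze.sense(dir=south) -> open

// stack.push(x=south) -> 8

// maze.move(dir=south) -> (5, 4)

// maze.sense(dir=west) -> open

// stack.push(x=west) -> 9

// maze.move(dir=west) -> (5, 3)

// maze.sense(dir=west) -> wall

// maze.sense(dir=south) -> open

// stack.push(x=south) -> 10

// maze.move(dir=south) -> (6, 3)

// maze.sense(dir=east) -> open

// stack.push(x=east) -> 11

// maze.move(dir=east) -> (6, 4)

// maze.sense(dir=south) -> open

// stack.push(x=south) -> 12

// maze.move(dir=south) -> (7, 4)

// maze.sense(dir=west) -> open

// stack.push(x=west) -> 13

// maze.move(dir=west) -> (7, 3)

// maze.sense(dir=west) -> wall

// maze.sense(dir=south) -> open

// stack.push(x=south) -> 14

// maze.move(dir=south) -> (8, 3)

// maze.sense(dir=east) -> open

// stack.push(x=east) -> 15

// maze.move(dir=east) -> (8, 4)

// stack.pop() -> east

// maze.move(dir=west) -> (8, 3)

// maze.sense(dir=west) -> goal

// maze.move(dir=west) -> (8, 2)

Answer: (8, 2)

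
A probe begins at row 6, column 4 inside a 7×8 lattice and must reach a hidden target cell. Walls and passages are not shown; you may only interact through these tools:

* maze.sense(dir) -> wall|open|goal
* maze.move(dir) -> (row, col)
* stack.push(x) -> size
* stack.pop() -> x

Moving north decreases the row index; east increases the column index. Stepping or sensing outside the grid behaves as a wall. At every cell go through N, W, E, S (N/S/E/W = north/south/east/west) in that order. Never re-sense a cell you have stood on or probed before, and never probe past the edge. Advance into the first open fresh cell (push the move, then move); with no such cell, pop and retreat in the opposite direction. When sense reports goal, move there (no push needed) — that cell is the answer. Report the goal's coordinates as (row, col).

>>> maze.sense north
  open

>>> stack.push north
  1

>>> maze.move north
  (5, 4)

>>> maze.sense north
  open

>>> stack.push north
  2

>>> maze.move north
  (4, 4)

>>> maze.sense north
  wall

>>> maze.sense west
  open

>>> stack.push west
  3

>>> maze.move west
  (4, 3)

>>> maze.sense north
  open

>>> stack.push north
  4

>>> maze.move north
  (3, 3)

>>> maze.sense north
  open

>>> stack.push north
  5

>>> maze.move north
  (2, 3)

>>> maze.sense north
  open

>>> stack.push north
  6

>>> maze.move north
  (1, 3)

>>> maze.sense north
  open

>>> stack.push north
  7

>>> maze.move north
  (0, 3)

>>> maze.sense west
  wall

>>> maze.sense east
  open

>>> stack.push east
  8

>>> maze.move east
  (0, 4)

>>> maze.sense east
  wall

>>> maze.sense south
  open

>>> stack.push south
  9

>>> maze.move south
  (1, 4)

>>> maze.sense east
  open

>>> stack.push east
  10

>>> maze.move east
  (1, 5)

>>> maze.sense east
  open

>>> stack.push east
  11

>>> maze.move east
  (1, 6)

>>> maze.sense north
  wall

>>> maze.sense east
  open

>>> stack.push east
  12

>>> maze.move east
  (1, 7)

>>> maze.sense north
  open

>>> stack.push north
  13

>>> maze.move north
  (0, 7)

>>> stack.pop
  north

>>> maze.move south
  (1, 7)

>>> maze.sense south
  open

>>> stack.push south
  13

>>> maze.move south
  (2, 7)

>>> maze.sense west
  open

>>> stack.push west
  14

>>> maze.move west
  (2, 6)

>>> maze.sense west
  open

>>> stack.push west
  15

>>> maze.move west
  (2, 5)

>>> maze.sense west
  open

>>> stack.push west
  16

>>> maze.move west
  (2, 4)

>>> stack.pop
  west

>>> maze.move east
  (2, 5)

>>> maze.sense south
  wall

>>> stack.pop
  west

>>> maze.move east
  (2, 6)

>>> maze.sense south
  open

>>> stack.push south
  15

>>> maze.move south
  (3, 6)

>>> maze.sense east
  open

>>> stack.push east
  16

>>> maze.move east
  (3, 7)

>>> maze.sense south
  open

>>> stack.push south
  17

>>> maze.move south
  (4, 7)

>>> maze.sense west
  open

>>> stack.push west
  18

>>> maze.move west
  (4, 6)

>>> maze.sense west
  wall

>>> maze.sense south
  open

>>> stack.push south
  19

>>> maze.move south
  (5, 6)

>>> maze.sense west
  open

>>> stack.push west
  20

>>> maze.move west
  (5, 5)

>>> maze.sense south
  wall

>>> stack.pop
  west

>>> maze.move east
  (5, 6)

>>> maze.sense east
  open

>>> stack.push east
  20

>>> maze.move east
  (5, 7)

>>> maze.sense south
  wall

>>> stack.pop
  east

>>> maze.move west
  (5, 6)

>>> maze.sense south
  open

>>> stack.push south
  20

>>> maze.move south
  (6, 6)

>>> stack.pop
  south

>>> maze.move north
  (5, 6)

>>> stack.pop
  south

>>> maze.move north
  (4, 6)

>>> stack.pop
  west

>>> maze.move east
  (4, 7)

>>> stack.pop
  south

>>> maze.move north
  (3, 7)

>>> stack.pop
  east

>>> maze.move west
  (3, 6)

>>> stack.pop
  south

>>> maze.move north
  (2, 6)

>>> stack.pop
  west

>>> maze.move east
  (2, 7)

>>> stack.pop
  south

>>> maze.move north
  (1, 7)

>>> stack.pop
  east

>>> maze.move west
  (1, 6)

>>> stack.pop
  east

>>> maze.move west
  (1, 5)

>>> stack.pop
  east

>>> maze.move west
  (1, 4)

>>> stack.pop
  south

>>> maze.move north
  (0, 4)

>>> stack.pop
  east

>>> maze.move west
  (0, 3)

>>> stack.pop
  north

>>> maze.move south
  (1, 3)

>>> maze.sense west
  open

>>> stack.push west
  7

>>> maze.move west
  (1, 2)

>>> maze.sense west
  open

>>> stack.push west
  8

>>> maze.move west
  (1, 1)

>>> maze.sense north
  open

>>> stack.push north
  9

>>> maze.move north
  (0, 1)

>>> maze.sense west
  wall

>>> stack.pop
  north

>>> maze.move south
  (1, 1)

>>> maze.sense west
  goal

>>> maze.move west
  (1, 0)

Answer: (1, 0)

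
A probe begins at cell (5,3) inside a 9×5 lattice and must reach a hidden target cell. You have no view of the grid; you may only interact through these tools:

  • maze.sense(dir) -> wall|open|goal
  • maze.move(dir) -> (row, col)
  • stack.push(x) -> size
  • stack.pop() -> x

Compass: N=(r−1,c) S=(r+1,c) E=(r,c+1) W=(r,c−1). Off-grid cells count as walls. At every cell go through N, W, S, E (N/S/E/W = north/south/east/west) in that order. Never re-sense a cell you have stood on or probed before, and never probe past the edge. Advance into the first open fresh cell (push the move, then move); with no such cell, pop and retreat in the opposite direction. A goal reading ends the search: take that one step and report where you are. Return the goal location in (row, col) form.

$ sense dir: north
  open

$ push x: north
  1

$ move dir: north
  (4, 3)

$ sense dir: north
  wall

$ sense dir: west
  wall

$ sense dir: east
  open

$ push x: east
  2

$ move dir: east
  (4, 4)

$ sense dir: north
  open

$ push x: north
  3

$ move dir: north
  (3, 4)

$ sense dir: north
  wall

$ pop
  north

$ move dir: south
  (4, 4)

$ sense dir: south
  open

$ push x: south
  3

$ move dir: south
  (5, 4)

$ sense dir: south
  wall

$ pop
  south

$ move dir: north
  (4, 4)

$ pop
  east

$ move dir: west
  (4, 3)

$ pop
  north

$ move dir: south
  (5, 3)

$ sense dir: west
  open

$ push x: west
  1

$ move dir: west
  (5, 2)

$ sense dir: west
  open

$ push x: west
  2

$ move dir: west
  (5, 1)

$ sense dir: north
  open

$ push x: north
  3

$ move dir: north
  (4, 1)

$ sense dir: north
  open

$ push x: north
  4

$ move dir: north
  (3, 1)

$ sense dir: north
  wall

$ sense dir: west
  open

$ push x: west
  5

$ move dir: west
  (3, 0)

$ sense dir: north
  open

$ push x: north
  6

$ move dir: north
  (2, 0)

$ sense dir: north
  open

$ push x: north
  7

$ move dir: north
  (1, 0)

$ sense dir: north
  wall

$ sense dir: east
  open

$ push x: east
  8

$ move dir: east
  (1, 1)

$ sense dir: north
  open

$ push x: north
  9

$ move dir: north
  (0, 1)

$ sense dir: east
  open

$ push x: east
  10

$ move dir: east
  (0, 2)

$ sense dir: south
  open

$ push x: south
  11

$ move dir: south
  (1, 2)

$ sense dir: south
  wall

$ sense dir: east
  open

$ push x: east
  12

$ move dir: east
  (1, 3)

$ sense dir: north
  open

$ push x: north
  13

$ move dir: north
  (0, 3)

$ sense dir: east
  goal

$ move dir: east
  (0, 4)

Answer: (0, 4)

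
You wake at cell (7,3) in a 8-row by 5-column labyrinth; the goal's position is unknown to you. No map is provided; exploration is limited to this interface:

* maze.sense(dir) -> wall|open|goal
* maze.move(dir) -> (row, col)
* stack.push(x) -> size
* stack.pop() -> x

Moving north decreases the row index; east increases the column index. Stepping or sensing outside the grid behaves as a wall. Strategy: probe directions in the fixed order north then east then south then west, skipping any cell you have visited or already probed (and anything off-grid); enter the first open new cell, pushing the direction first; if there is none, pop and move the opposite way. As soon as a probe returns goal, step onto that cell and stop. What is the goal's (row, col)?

>>> maze.sense dir=north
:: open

>>> stack.push x=north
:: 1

>>> maze.move dir=north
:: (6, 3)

>>> maze.sense dir=north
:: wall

>>> maze.sense dir=east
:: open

>>> stack.push x=east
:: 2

>>> maze.move dir=east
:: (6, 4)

>>> maze.sense dir=north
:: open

>>> stack.push x=north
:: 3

>>> maze.move dir=north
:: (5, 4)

>>> maze.sense dir=north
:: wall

>>> stack.pop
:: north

>>> maze.move dir=south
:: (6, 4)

>>> maze.sense dir=south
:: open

>>> stack.push x=south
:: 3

>>> maze.move dir=south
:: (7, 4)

>>> stack.pop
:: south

>>> maze.move dir=north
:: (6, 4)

>>> stack.pop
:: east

>>> maze.move dir=west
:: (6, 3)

>>> maze.sense dir=west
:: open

>>> stack.push x=west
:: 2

>>> maze.move dir=west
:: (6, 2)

>>> maze.sense dir=north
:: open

>>> stack.push x=north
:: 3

>>> maze.move dir=north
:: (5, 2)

>>> maze.sense dir=north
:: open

>>> stack.push x=north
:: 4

>>> maze.move dir=north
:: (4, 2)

>>> maze.sense dir=north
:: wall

>>> maze.sense dir=east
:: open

>>> stack.push x=east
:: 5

>>> maze.move dir=east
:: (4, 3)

>>> maze.sense dir=north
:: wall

>>> stack.pop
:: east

>>> maze.move dir=west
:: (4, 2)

>>> maze.sense dir=west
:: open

>>> stack.push x=west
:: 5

>>> maze.move dir=west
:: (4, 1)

>>> maze.sense dir=north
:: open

>>> stack.push x=north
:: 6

>>> maze.move dir=north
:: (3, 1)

>>> maze.sense dir=north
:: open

>>> stack.push x=north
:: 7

>>> maze.move dir=north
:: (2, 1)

>>> maze.sense dir=north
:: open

>>> stack.push x=north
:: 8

>>> maze.move dir=north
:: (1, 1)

>>> maze.sense dir=north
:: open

>>> stack.push x=north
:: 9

>>> maze.move dir=north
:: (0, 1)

>>> maze.sense dir=east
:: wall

>>> maze.sense dir=west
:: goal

>>> maze.move dir=west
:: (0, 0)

Answer: (0, 0)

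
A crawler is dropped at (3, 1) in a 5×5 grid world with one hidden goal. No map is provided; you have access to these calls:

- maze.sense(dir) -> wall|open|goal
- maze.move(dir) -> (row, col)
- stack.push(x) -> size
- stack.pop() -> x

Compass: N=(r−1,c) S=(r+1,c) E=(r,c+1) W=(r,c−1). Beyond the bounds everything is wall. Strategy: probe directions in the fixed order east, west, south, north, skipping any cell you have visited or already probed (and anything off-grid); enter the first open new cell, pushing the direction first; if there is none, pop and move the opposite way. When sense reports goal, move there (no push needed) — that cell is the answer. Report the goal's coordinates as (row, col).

;; 1. maze.sense(dir: east) == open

;; 2. stack.push(x: east) == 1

;; 3. maze.move(dir: east) == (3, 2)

;; 4. maze.sense(dir: east) == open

;; 5. stack.push(x: east) == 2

;; 6. maze.move(dir: east) == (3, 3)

;; 7. maze.sense(dir: east) == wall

;; 8. maze.sense(dir: south) == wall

;; 9. maze.sense(dir: north) == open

;; 10. stack.push(x: north) == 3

;; 11. maze.move(dir: north) == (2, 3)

;; 12. maze.sense(dir: east) == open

;; 13. stack.push(x: east) == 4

;; 14. maze.move(dir: east) == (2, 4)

;; 15. maze.sense(dir: north) == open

;; 16. stack.push(x: north) == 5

;; 17. maze.move(dir: north) == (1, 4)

;; 18. maze.sense(dir: west) == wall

;; 19. maze.sense(dir: north) == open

;; 20. stack.push(x: north) == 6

;; 21. maze.move(dir: north) == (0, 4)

;; 22. maze.sense(dir: west) == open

;; 23. stack.push(x: west) == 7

;; 24. maze.move(dir: west) == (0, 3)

;; 25. maze.sense(dir: west) == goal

;; 26. maze.move(dir: west) == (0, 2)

Answer: (0, 2)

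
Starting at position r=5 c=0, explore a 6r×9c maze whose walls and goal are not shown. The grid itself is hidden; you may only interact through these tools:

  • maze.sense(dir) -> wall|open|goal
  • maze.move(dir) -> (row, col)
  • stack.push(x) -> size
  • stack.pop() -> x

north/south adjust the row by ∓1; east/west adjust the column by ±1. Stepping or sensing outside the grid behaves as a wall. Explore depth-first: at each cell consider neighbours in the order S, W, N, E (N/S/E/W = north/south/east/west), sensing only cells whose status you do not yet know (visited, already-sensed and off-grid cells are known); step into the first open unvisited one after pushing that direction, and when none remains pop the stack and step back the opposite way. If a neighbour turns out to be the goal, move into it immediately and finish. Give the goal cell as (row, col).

>> maze.sense(dir: north)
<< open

>> stack.push(x: north)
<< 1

>> maze.move(dir: north)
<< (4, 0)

>> maze.sense(dir: north)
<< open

>> stack.push(x: north)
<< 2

>> maze.move(dir: north)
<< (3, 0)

>> maze.sense(dir: north)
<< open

>> stack.push(x: north)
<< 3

>> maze.move(dir: north)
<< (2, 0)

>> maze.sense(dir: north)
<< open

>> stack.push(x: north)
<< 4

>> maze.move(dir: north)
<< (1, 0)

>> maze.sense(dir: north)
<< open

>> stack.push(x: north)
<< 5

>> maze.move(dir: north)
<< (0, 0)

>> maze.sense(dir: east)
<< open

>> stack.push(x: east)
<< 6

>> maze.move(dir: east)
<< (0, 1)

>> maze.sense(dir: south)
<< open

>> stack.push(x: south)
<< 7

>> maze.move(dir: south)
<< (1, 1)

>> maze.sense(dir: south)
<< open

>> stack.push(x: south)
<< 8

>> maze.move(dir: south)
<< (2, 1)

>> maze.sense(dir: south)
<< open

>> stack.push(x: south)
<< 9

>> maze.move(dir: south)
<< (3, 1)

>> maze.sense(dir: south)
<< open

>> stack.push(x: south)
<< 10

>> maze.move(dir: south)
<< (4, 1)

>> maze.sense(dir: south)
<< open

>> stack.push(x: south)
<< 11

>> maze.move(dir: south)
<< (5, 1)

>> maze.sense(dir: east)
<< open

>> stack.push(x: east)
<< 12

>> maze.move(dir: east)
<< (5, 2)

>> maze.sense(dir: north)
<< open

>> stack.push(x: north)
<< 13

>> maze.move(dir: north)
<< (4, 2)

>> maze.sense(dir: north)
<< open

>> stack.push(x: north)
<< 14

>> maze.move(dir: north)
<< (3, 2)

>> maze.sense(dir: north)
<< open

>> stack.push(x: north)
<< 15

>> maze.move(dir: north)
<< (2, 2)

>> maze.sense(dir: north)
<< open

>> stack.push(x: north)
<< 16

>> maze.move(dir: north)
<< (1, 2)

>> maze.sense(dir: north)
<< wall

>> maze.sense(dir: east)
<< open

>> stack.push(x: east)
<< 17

>> maze.move(dir: east)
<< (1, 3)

>> maze.sense(dir: south)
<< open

>> stack.push(x: south)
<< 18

>> maze.move(dir: south)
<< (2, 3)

>> maze.sense(dir: south)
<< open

>> stack.push(x: south)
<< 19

>> maze.move(dir: south)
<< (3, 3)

>> maze.sense(dir: south)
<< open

>> stack.push(x: south)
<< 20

>> maze.move(dir: south)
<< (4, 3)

>> maze.sense(dir: south)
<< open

>> stack.push(x: south)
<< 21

>> maze.move(dir: south)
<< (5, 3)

>> maze.sense(dir: east)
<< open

>> stack.push(x: east)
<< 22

>> maze.move(dir: east)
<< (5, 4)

>> maze.sense(dir: north)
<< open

>> stack.push(x: north)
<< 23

>> maze.move(dir: north)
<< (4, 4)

>> maze.sense(dir: north)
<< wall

>> maze.sense(dir: east)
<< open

>> stack.push(x: east)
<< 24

>> maze.move(dir: east)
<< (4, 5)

>> maze.sense(dir: south)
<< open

>> stack.push(x: south)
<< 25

>> maze.move(dir: south)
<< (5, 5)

>> maze.sense(dir: east)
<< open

>> stack.push(x: east)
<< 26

>> maze.move(dir: east)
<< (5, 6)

>> maze.sense(dir: north)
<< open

>> stack.push(x: north)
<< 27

>> maze.move(dir: north)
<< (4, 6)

>> maze.sense(dir: north)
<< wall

>> maze.sense(dir: east)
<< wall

>> stack.pop()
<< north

>> maze.move(dir: south)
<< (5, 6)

>> maze.sense(dir: east)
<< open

>> stack.push(x: east)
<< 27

>> maze.move(dir: east)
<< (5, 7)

>> maze.sense(dir: east)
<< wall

>> stack.pop()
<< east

>> maze.move(dir: west)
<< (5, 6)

>> stack.pop()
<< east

>> maze.move(dir: west)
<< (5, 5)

>> stack.pop()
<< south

>> maze.move(dir: north)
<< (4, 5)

>> maze.sense(dir: north)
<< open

>> stack.push(x: north)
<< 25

>> maze.move(dir: north)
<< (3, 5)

>> maze.sense(dir: north)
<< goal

>> maze.move(dir: north)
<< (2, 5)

Answer: (2, 5)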